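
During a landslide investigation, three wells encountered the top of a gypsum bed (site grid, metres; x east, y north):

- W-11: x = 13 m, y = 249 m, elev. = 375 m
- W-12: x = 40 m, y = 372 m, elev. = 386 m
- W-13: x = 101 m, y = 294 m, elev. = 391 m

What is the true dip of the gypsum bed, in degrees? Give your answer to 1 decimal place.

9.3°

Two edge vectors: W-11→W-12 = (27, 123, 11), W-11→W-13 = (88, 45, 16).
Normal n = (W-11→W-12) × (W-11→W-13) = (1473, 536, -9609).
So ∂z/∂x = −n_x/n_z = 0.15329 and ∂z/∂y = −n_y/n_z = 0.05578.
Gradient magnitude |∇z| = √(a² + b²) = √(0.02350 + 0.00311) = 0.16313.
True dip = arctan(0.16313) = 9.3°, dipping toward WSW (azimuth ≈ 250°).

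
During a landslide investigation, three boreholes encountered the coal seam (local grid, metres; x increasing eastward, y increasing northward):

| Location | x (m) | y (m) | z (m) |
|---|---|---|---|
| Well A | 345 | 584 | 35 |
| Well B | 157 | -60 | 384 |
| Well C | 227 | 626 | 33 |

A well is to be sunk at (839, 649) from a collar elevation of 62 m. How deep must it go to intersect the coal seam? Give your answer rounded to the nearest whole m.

Two edge vectors: Well A→Well B = (-188, -644, 349), Well A→Well C = (-118, 42, -2).
Normal n = (Well A→Well B) × (Well A→Well C) = (-13370, -41558, -83888).
So ∂z/∂x = −n_x/n_z = −0.15938 and ∂z/∂y = −n_y/n_z = −0.49540.
Intercept c from Well A: 35 + 54.99 + 289.31 = 379.30.
At (839, 649): z_contact = −133.7 − 321.5 + 379.30 = -75.9 m.
Depth below ground = 62 − (-75.9) = 138 m.

138 m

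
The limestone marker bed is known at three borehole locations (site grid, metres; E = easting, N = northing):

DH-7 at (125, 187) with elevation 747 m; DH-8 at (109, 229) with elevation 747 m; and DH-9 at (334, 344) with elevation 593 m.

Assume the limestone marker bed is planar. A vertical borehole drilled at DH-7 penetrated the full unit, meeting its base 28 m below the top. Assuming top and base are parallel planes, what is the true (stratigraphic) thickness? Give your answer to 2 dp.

23.87 m

Two edge vectors: DH-7→DH-8 = (-16, 42, 0), DH-7→DH-9 = (209, 157, -154).
Normal n = (DH-7→DH-8) × (DH-7→DH-9) = (-6468, -2464, -11290).
So ∂z/∂E = −n_x/n_z = −0.57290 and ∂z/∂N = −n_y/n_z = −0.21825.
|∇z| = √(a²+b²) = 0.61306, so dip δ = arctan(0.61306) = 31.51°.
True thickness = vertical thickness × cos δ = 28 × cos 31.51° = 23.87 m.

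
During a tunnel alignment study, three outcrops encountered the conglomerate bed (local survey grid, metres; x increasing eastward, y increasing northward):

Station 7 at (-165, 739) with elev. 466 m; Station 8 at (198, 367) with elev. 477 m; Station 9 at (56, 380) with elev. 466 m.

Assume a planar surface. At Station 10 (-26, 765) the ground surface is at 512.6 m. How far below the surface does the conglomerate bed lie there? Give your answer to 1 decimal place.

Two edge vectors: Station 7→Station 8 = (363, -372, 11), Station 7→Station 9 = (221, -359, 0).
Normal n = (Station 7→Station 8) × (Station 7→Station 9) = (3949, 2431, -48105).
So ∂z/∂x = −n_x/n_z = 0.08209 and ∂z/∂y = −n_y/n_z = 0.05054.
Intercept c from Station 7: 466 + 13.55 − 37.35 = 442.20.
At (-26, 765): z_contact = −2.13 + 38.66 + 442.20 = 478.72 m.
Depth below ground = 512.6 − 478.72 = 33.9 m.

33.9 m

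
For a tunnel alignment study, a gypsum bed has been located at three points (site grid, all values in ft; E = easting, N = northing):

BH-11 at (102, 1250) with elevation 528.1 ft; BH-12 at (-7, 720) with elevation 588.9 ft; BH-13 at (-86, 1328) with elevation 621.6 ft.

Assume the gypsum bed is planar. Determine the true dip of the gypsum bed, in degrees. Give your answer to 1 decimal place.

Let the plane be z = a·E + b·N + c.
BH-12−BH-11: −109a − 530b = 60.8;  BH-13−BH-11: −188a + 78b = 93.5.
Solving gives a = −0.50209, b = −0.01146.
Gradient magnitude |∇z| = √(a² + b²) = √(0.25210 + 0.00013) = 0.50222.
True dip = arctan(0.50222) = 26.7°, dipping toward E (azimuth ≈ 089°).

26.7°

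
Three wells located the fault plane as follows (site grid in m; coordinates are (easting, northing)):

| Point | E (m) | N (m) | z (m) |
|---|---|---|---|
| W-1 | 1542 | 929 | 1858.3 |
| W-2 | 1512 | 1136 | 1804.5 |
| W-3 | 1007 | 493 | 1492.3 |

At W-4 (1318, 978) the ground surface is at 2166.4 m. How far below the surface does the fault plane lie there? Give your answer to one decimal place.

494.6 m

Let the plane be z = a·E + b·N + c.
W-2−W-1: −30a + 207b = −53.8;  W-3−W-1: −535a − 436b = −366.
Solving gives a = 0.801282, b = −0.143775.
Then c = 1858.3 − a·1542 − b·929 = 756.29.
At (1318, 978): z_contact = 1056.09 − 140.61 + 756.29 = 1671.77 m.
Depth below ground = 2166.4 − 1671.77 = 494.6 m.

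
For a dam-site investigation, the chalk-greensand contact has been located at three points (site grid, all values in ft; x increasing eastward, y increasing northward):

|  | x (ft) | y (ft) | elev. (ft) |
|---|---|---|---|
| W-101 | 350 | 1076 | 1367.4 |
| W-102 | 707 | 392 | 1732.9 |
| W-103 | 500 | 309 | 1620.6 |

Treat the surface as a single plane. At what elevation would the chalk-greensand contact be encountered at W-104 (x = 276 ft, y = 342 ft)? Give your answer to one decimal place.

Two edge vectors: W-101→W-102 = (357, -684, 365.5), W-101→W-103 = (150, -767, 253.2).
Normal n = (W-101→W-102) × (W-101→W-103) = (107149.7, -35567.4, -171219).
So ∂z/∂x = −n_x/n_z = 0.625805 and ∂z/∂y = −n_y/n_z = −0.207730.
Intercept c from W-101: 1367.4 − 219.03 + 223.52 = 1371.89.
At (276, 342): z = 172.7 − 71.0 + 1371.89 = 1473.6 ft.

1473.6 ft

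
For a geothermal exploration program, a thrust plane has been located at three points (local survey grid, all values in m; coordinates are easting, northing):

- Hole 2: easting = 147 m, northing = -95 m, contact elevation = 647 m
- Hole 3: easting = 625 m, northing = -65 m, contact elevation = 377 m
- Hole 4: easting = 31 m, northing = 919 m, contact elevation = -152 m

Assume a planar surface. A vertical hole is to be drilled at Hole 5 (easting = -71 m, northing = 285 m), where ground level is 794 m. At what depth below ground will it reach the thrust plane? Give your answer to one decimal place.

357.1 m

Let the plane be z = a·easting + b·northing + c.
Hole 3−Hole 2: 478a + 30b = −270;  Hole 4−Hole 2: −116a + 1014b = −799.
Solving gives a = −0.51173, b = −0.84651.
Then c = 647 − a·147 − b·-95 = 641.81.
At (-71, 285): z_contact = 36.33 − 241.26 + 641.81 = 436.88 m.
Depth below ground = 794 − 436.88 = 357.1 m.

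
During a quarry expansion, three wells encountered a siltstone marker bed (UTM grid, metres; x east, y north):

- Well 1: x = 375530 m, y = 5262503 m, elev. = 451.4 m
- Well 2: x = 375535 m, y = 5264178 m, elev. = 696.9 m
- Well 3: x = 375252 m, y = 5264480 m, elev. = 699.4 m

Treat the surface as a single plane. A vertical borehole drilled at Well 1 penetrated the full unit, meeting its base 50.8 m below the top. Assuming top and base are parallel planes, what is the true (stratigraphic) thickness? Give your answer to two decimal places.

Two edge vectors: Well 1→Well 2 = (5, 1675, 245.5), Well 1→Well 3 = (-278, 1977, 248).
Normal n = (Well 1→Well 2) × (Well 1→Well 3) = (-69953.5, -69489, 475535).
So ∂z/∂x = −n_x/n_z = 0.14710 and ∂z/∂y = −n_y/n_z = 0.14613.
|∇z| = √(a²+b²) = 0.20735, so dip δ = arctan(0.20735) = 11.71°.
True thickness = vertical thickness × cos δ = 50.8 × cos 11.71° = 49.74 m.

49.74 m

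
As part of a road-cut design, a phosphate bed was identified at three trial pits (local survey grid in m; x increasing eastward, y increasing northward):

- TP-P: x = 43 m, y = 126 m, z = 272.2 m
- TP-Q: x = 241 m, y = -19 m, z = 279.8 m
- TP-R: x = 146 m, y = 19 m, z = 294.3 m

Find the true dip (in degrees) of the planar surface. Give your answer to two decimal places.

Let the plane be z = a·x + b·y + c.
TP-Q−TP-P: 198a − 145b = 7.6;  TP-R−TP-P: 103a − 107b = 22.1.
Solving gives a = −0.38255, b = −0.57479.
Gradient magnitude |∇z| = √(a² + b²) = √(0.14634 + 0.33038) = 0.69045.
True dip = arctan(0.69045) = 34.62°, dipping toward NNE (azimuth ≈ 034°).

34.62°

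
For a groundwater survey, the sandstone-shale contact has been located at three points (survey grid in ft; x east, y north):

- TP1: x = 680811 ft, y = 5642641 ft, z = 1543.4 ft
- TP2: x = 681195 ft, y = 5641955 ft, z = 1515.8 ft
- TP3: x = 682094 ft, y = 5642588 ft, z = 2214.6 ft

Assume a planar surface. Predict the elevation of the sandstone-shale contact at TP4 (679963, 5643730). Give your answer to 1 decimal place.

Two edge vectors: TP1→TP2 = (384, -686, -27.6), TP1→TP3 = (1283, -53, 671.2).
Normal n = (TP1→TP2) × (TP1→TP3) = (-461906, -293151.6, 859786).
So ∂z/∂x = −n_x/n_z = 0.537233684 and ∂z/∂y = −n_y/n_z = 0.340958797.
Intercept c from TP1: 1543.4 − 365754.60 − 1923908.09 = −2288119.29.
At (679963, 5643730): z = 365299.0 + 1924279.4 − 2288119.29 = 1459.1 ft.

1459.1 ft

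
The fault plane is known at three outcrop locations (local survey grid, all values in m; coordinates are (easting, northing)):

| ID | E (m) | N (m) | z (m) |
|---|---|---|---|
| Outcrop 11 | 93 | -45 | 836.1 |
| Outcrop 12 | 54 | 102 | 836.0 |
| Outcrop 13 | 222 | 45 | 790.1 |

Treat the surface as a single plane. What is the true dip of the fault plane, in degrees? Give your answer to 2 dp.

17.28°

Two edge vectors: Outcrop 11→Outcrop 12 = (-39, 147, -0.1), Outcrop 11→Outcrop 13 = (129, 90, -46).
Normal n = (Outcrop 11→Outcrop 12) × (Outcrop 11→Outcrop 13) = (-6753, -1806.9, -22473).
So ∂z/∂E = −n_x/n_z = −0.30049 and ∂z/∂N = −n_y/n_z = −0.08040.
Gradient magnitude |∇z| = √(a² + b²) = √(0.09030 + 0.00646) = 0.31106.
True dip = arctan(0.31106) = 17.28°, dipping toward ENE (azimuth ≈ 075°).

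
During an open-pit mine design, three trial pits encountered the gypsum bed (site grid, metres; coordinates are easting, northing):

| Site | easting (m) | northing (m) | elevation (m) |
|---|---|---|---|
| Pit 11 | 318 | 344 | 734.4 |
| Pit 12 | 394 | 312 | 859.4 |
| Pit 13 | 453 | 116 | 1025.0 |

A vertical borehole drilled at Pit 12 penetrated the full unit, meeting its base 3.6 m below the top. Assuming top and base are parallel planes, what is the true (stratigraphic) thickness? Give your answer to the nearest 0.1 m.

Let the plane be z = a·easting + b·northing + c.
Pit 12−Pit 11: 76a − 32b = 125;  Pit 13−Pit 11: 135a − 228b = 290.6.
Solving gives a = 1.47608, b = −0.40057.
|∇z| = √(a²+b²) = 1.52946, so dip δ = arctan(1.52946) = 56.82°.
True thickness = vertical thickness × cos δ = 3.6 × cos 56.82° = 2.0 m.

2.0 m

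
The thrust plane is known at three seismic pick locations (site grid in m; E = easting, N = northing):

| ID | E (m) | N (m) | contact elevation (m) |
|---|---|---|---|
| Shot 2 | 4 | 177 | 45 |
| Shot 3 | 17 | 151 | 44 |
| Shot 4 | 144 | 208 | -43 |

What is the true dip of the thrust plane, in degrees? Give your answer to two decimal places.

Two edge vectors: Shot 2→Shot 3 = (13, -26, -1), Shot 2→Shot 4 = (140, 31, -88).
Normal n = (Shot 2→Shot 3) × (Shot 2→Shot 4) = (2319, 1004, 4043).
So ∂z/∂E = −n_x/n_z = −0.57358 and ∂z/∂N = −n_y/n_z = −0.24833.
Gradient magnitude |∇z| = √(a² + b²) = √(0.32900 + 0.06167) = 0.62503.
True dip = arctan(0.62503) = 32.01°, dipping toward ENE (azimuth ≈ 067°).

32.01°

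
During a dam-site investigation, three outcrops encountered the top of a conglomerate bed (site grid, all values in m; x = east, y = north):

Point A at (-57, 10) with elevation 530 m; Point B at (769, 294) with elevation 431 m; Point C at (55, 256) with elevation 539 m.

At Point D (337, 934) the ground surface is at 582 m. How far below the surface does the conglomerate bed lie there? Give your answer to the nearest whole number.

Two edge vectors: Point A→Point B = (826, 284, -99), Point A→Point C = (112, 246, 9).
Normal n = (Point A→Point B) × (Point A→Point C) = (26910, -18522, 171388).
So ∂z/∂x = −n_x/n_z = −0.15701 and ∂z/∂y = −n_y/n_z = 0.10807.
Intercept c from Point A: 530 − 8.95 − 1.08 = 519.97.
At (337, 934): z_contact = −52.9 + 100.9 + 519.97 = 568.0 m.
Depth below ground = 582 − 568.0 = 14 m.

14 m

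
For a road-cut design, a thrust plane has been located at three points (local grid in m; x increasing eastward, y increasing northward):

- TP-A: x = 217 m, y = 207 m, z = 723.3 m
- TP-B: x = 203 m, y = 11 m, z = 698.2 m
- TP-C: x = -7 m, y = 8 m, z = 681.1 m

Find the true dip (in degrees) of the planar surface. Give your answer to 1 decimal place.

8.3°

Two edge vectors: TP-A→TP-B = (-14, -196, -25.1), TP-A→TP-C = (-224, -199, -42.2).
Normal n = (TP-A→TP-B) × (TP-A→TP-C) = (3276.3, 5031.6, -41118).
So ∂z/∂x = −n_x/n_z = 0.07968 and ∂z/∂y = −n_y/n_z = 0.12237.
Gradient magnitude |∇z| = √(a² + b²) = √(0.00635 + 0.01497) = 0.14603.
True dip = arctan(0.14603) = 8.3°, dipping toward SSW (azimuth ≈ 213°).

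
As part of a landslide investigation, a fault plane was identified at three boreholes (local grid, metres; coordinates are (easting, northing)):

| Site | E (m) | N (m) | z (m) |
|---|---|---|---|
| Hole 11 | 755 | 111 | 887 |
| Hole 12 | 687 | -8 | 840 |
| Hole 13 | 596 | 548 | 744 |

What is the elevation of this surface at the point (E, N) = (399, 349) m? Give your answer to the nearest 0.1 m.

Let the plane be z = a·E + b·N + c.
Hole 12−Hole 11: −68a − 119b = −47;  Hole 13−Hole 11: −159a + 437b = −143.
Solving gives a = 0.77217, b = −0.04628.
Then c = 887 − a·755 − b·111 = 309.15.
At (399, 349): z = 308.1 − 16.2 + 309.15 = 601.1 m.

601.1 m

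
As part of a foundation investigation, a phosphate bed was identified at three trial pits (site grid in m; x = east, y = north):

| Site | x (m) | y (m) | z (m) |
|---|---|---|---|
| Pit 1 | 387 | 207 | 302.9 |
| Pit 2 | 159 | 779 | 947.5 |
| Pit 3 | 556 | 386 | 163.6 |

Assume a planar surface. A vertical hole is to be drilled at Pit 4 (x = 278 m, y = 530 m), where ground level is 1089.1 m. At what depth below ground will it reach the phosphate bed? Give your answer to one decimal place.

Two edge vectors: Pit 1→Pit 2 = (-228, 572, 644.6), Pit 1→Pit 3 = (169, 179, -139.3).
Normal n = (Pit 1→Pit 2) × (Pit 1→Pit 3) = (-195063, 77177, -137480).
So ∂z/∂x = −n_x/n_z = −1.41885 and ∂z/∂y = −n_y/n_z = 0.56137.
Intercept c from Pit 1: 302.9 + 549.09 − 116.20 = 735.79.
At (278, 530): z_contact = −394.44 + 297.53 + 735.79 = 638.88 m.
Depth below ground = 1089.1 − 638.88 = 450.2 m.

450.2 m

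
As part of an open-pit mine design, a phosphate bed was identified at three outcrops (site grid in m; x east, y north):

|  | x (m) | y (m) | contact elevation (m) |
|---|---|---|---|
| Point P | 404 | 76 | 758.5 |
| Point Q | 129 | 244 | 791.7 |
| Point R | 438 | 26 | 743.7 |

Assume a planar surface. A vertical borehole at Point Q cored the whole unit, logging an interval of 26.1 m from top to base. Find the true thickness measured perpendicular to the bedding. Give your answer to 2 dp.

24.40 m

Let the plane be z = a·x + b·y + c.
Point Q−Point P: −275a + 168b = 33.2;  Point R−Point P: 34a − 50b = −14.8.
Solving gives a = 0.10281, b = 0.36591.
|∇z| = √(a²+b²) = 0.38008, so dip δ = arctan(0.38008) = 20.81°.
True thickness = vertical thickness × cos δ = 26.1 × cos 20.81° = 24.40 m.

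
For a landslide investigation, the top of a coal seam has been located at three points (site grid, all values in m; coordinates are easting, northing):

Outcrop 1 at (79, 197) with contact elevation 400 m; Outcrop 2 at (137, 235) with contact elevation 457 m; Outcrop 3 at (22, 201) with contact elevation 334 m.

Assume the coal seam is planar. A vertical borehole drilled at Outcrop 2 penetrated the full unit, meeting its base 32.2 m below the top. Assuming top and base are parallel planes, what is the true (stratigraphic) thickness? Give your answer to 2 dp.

20.96 m

Two edge vectors: Outcrop 1→Outcrop 2 = (58, 38, 57), Outcrop 1→Outcrop 3 = (-57, 4, -66).
Normal n = (Outcrop 1→Outcrop 2) × (Outcrop 1→Outcrop 3) = (-2736, 579, 2398).
So ∂z/∂easting = −n_x/n_z = 1.14095 and ∂z/∂northing = −n_y/n_z = −0.24145.
|∇z| = √(a²+b²) = 1.16622, so dip δ = arctan(1.16622) = 49.39°.
True thickness = vertical thickness × cos δ = 32.2 × cos 49.39° = 20.96 m.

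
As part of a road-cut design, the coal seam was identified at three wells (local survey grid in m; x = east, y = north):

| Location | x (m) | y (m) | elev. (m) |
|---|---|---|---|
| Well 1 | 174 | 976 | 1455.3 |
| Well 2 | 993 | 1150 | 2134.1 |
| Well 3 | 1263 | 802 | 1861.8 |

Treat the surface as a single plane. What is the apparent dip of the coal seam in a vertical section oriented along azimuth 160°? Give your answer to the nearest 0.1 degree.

Two edge vectors: Well 1→Well 2 = (819, 174, 678.8), Well 1→Well 3 = (1089, -174, 406.5).
Normal n = (Well 1→Well 2) × (Well 1→Well 3) = (188842.2, 406289.7, -331992).
So ∂z/∂x = −n_x/n_z = 0.56882 and ∂z/∂y = −n_y/n_z = 1.22379.
Unit vector along 160° is (sin 160°, cos 160°) = (0.3420, -0.9397).
Slope in that direction = a·(0.3420) + b·(-0.9397) = −0.95544.
Apparent dip = arctan|0.95544| = 43.7° (true dip is 53.5°, so apparent ≤ true as expected).

43.7°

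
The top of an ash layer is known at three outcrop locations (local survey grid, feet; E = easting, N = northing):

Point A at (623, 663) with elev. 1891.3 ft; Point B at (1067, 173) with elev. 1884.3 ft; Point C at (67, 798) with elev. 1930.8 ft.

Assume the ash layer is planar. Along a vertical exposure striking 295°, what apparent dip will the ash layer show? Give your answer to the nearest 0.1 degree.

2.9°

Let the plane be z = a·E + b·N + c.
Point B−Point A: 444a − 490b = −7;  Point C−Point A: −556a + 135b = 39.5.
Solving gives a = −0.08664, b = −0.06422.
Unit vector along 295° is (sin 295°, cos 295°) = (-0.9063, 0.4226).
Slope in that direction = a·(-0.9063) + b·(0.4226) = 0.05138.
Apparent dip = arctan|0.05138| = 2.9° (true dip is 6.2°, so apparent ≤ true as expected).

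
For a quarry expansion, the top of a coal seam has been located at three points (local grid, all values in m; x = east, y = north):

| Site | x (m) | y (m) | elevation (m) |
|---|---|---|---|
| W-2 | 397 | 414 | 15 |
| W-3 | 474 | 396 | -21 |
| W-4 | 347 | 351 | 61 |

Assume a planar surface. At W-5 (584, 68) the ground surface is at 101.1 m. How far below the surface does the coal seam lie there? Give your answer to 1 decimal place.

82.0 m

Let the plane be z = a·x + b·y + c.
W-3−W-2: 77a − 18b = −36;  W-4−W-2: −50a − 63b = 46.
Solving gives a = −0.53834, b = −0.30290.
Then c = 15 − a·397 − b·414 = 354.12.
At (584, 68): z_contact = −314.39 − 20.60 + 354.12 = 19.13 m.
Depth below ground = 101.1 − 19.13 = 82.0 m.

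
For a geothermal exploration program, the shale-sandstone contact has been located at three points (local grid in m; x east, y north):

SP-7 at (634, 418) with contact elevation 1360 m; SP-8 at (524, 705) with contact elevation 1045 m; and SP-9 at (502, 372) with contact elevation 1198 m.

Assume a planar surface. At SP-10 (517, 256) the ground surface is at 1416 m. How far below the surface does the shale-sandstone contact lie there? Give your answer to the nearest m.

133 m

Two edge vectors: SP-7→SP-8 = (-110, 287, -315), SP-7→SP-9 = (-132, -46, -162).
Normal n = (SP-7→SP-8) × (SP-7→SP-9) = (-60984, 23760, 42944).
So ∂z/∂x = −n_x/n_z = 1.42008 and ∂z/∂y = −n_y/n_z = −0.55328.
Intercept c from SP-7: 1360 − 900.33 + 231.27 = 690.94.
At (517, 256): z_contact = 734.2 − 141.6 + 690.94 = 1283.5 m.
Depth below ground = 1416 − 1283.5 = 133 m.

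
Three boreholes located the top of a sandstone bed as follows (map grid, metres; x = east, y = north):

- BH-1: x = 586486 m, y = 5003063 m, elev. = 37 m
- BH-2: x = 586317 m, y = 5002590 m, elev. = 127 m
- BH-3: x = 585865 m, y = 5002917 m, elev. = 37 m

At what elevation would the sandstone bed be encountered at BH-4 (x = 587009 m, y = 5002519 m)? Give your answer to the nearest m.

176 m

Two edge vectors: BH-1→BH-2 = (-169, -473, 90), BH-1→BH-3 = (-621, -146, 0).
Normal n = (BH-1→BH-2) × (BH-1→BH-3) = (13140, -55890, -269059).
So ∂z/∂x = −n_x/n_z = 0.04883687 and ∂z/∂y = −n_y/n_z = −0.20772396.
Intercept c from BH-1: 37 − 28642.14 + 1039256.04 = 1010650.90.
At (587009, 5002519): z = 28667.7 − 1039143.0 + 1010650.90 = 175.5 m.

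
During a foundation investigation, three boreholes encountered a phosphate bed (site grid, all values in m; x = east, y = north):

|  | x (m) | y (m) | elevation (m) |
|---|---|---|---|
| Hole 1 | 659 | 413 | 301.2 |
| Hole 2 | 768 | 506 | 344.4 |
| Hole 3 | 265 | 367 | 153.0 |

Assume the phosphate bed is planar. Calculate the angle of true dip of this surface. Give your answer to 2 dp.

20.50°

Two edge vectors: Hole 1→Hole 2 = (109, 93, 43.2), Hole 1→Hole 3 = (-394, -46, -148.2).
Normal n = (Hole 1→Hole 2) × (Hole 1→Hole 3) = (-11795.4, -867, 31628).
So ∂z/∂x = −n_x/n_z = 0.37294 and ∂z/∂y = −n_y/n_z = 0.02741.
Gradient magnitude |∇z| = √(a² + b²) = √(0.13909 + 0.00075) = 0.37395.
True dip = arctan(0.37395) = 20.50°, dipping toward W (azimuth ≈ 266°).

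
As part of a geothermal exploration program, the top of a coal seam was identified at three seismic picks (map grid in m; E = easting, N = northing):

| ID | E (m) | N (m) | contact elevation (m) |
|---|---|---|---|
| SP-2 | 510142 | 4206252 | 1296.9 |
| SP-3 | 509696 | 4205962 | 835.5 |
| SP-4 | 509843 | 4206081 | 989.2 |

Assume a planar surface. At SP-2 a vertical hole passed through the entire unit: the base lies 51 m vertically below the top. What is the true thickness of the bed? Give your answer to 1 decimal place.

Two edge vectors: SP-2→SP-3 = (-446, -290, -461.4), SP-2→SP-4 = (-299, -171, -307.7).
Normal n = (SP-2→SP-3) × (SP-2→SP-4) = (10333.6, 724.4, -10444).
So ∂z/∂E = −n_x/n_z = 0.98943 and ∂z/∂N = −n_y/n_z = 0.06936.
|∇z| = √(a²+b²) = 0.99186, so dip δ = arctan(0.99186) = 44.77°.
True thickness = vertical thickness × cos δ = 51 × cos 44.77° = 36.2 m.

36.2 m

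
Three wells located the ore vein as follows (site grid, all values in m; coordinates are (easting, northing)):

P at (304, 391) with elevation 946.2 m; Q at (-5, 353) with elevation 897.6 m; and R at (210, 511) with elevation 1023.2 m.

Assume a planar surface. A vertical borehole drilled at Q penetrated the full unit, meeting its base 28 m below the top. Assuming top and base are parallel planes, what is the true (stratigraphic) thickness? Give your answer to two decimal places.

22.92 m

Two edge vectors: P→Q = (-309, -38, -48.6), P→R = (-94, 120, 77).
Normal n = (P→Q) × (P→R) = (2906, 28361.4, -40652).
So ∂z/∂E = −n_x/n_z = 0.07148 and ∂z/∂N = −n_y/n_z = 0.69766.
|∇z| = √(a²+b²) = 0.70132, so dip δ = arctan(0.70132) = 35.04°.
True thickness = vertical thickness × cos δ = 28 × cos 35.04° = 22.92 m.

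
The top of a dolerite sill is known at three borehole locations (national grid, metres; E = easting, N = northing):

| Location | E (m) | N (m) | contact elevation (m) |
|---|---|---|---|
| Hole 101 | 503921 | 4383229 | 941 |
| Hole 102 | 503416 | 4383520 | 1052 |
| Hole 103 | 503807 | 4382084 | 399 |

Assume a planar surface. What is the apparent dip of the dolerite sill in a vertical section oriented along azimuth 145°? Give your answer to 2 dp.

Let the plane be z = a·E + b·N + c.
Hole 102−Hole 101: −505a + 291b = 111;  Hole 103−Hole 101: −114a − 1145b = −542.
Solving gives a = 0.05009, b = 0.46837.
Unit vector along 145° is (sin 145°, cos 145°) = (0.5736, -0.8192).
Slope in that direction = a·(0.5736) + b·(-0.8192) = −0.35494.
Apparent dip = arctan|0.35494| = 19.54° (true dip is 25.2°, so apparent ≤ true as expected).

19.54°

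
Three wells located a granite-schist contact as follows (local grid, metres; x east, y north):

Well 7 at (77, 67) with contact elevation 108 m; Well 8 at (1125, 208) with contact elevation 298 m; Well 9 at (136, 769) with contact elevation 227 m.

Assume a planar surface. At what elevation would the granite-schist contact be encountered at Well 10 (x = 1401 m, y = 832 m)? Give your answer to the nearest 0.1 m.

439.6 m

Two edge vectors: Well 7→Well 8 = (1048, 141, 190), Well 7→Well 9 = (59, 702, 119).
Normal n = (Well 7→Well 8) × (Well 7→Well 9) = (-116601, -113502, 727377).
So ∂z/∂x = −n_x/n_z = 0.160303 and ∂z/∂y = −n_y/n_z = 0.156043.
Intercept c from Well 7: 108 − 12.34 − 10.45 = 85.20.
At (1401, 832): z = 224.6 + 129.8 + 85.20 = 439.6 m.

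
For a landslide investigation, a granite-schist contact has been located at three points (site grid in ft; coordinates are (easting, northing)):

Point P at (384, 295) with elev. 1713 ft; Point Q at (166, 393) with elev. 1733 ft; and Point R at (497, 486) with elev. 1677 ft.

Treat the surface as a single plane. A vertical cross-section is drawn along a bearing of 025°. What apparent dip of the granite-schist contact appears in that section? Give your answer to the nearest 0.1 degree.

Let the plane be z = a·E + b·N + c.
Point Q−Point P: −218a + 98b = 20;  Point R−Point P: 113a + 191b = −36.
Solving gives a = −0.13940, b = −0.10601.
Unit vector along 025° is (sin 25°, cos 25°) = (0.4226, 0.9063).
Slope in that direction = a·(0.4226) + b·(0.9063) = −0.15499.
Apparent dip = arctan|0.15499| = 8.8° (true dip is 9.9°, so apparent ≤ true as expected).

8.8°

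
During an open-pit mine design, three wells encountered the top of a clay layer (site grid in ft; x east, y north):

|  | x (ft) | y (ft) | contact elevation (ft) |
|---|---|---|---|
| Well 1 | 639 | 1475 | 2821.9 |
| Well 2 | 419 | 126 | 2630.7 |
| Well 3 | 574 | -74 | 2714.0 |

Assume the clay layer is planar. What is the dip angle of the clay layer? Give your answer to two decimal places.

30.83°

Two edge vectors: Well 1→Well 2 = (-220, -1349, -191.2), Well 1→Well 3 = (-65, -1549, -107.9).
Normal n = (Well 1→Well 2) × (Well 1→Well 3) = (-150611.7, -11310, 253095).
So ∂z/∂x = −n_x/n_z = 0.59508 and ∂z/∂y = −n_y/n_z = 0.04469.
Gradient magnitude |∇z| = √(a² + b²) = √(0.35412 + 0.00200) = 0.59676.
True dip = arctan(0.59676) = 30.83°, dipping toward W (azimuth ≈ 266°).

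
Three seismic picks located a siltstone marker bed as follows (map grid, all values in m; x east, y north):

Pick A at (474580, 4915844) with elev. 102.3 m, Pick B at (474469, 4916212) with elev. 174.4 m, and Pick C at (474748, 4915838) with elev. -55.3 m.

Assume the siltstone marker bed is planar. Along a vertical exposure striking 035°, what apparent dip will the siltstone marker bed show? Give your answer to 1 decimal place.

Two edge vectors: Pick A→Pick B = (-111, 368, 72.1), Pick A→Pick C = (168, -6, -157.6).
Normal n = (Pick A→Pick B) × (Pick A→Pick C) = (-57564.2, -5380.8, -61158).
So ∂z/∂x = −n_x/n_z = −0.94124 and ∂z/∂y = −n_y/n_z = −0.08798.
Unit vector along 035° is (sin 35°, cos 35°) = (0.5736, 0.8192).
Slope in that direction = a·(0.5736) + b·(0.8192) = −0.61194.
Apparent dip = arctan|0.61194| = 31.5° (true dip is 43.4°, so apparent ≤ true as expected).

31.5°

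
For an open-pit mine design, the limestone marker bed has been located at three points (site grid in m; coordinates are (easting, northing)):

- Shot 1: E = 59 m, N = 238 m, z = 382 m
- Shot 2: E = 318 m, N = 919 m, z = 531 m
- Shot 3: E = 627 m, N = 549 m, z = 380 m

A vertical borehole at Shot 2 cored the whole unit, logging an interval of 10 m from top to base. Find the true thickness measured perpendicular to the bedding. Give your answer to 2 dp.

9.53 m

Two edge vectors: Shot 1→Shot 2 = (259, 681, 149), Shot 1→Shot 3 = (568, 311, -2).
Normal n = (Shot 1→Shot 2) × (Shot 1→Shot 3) = (-47701, 85150, -306259).
So ∂z/∂E = −n_x/n_z = −0.15575 and ∂z/∂N = −n_y/n_z = 0.27803.
|∇z| = √(a²+b²) = 0.31869, so dip δ = arctan(0.31869) = 17.68°.
True thickness = vertical thickness × cos δ = 10 × cos 17.68° = 9.53 m.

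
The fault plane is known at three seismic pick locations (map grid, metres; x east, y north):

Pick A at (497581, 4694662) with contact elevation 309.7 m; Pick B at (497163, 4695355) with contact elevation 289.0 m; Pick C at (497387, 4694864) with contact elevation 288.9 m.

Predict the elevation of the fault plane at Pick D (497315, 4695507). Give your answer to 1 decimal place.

334.3 m

Let the plane be z = a·x + b·y + c.
Pick B−Pick A: −418a + 693b = −20.7;  Pick C−Pick A: −194a + 202b = −20.8.
Solving gives a = 0.204635444, b = 0.093560773.
Then c = 309.7 − a·497581 − b·4694662 = −540749.21.
At (497315, 4695507): z = 101768.3 + 439315.3 − 540749.21 = 334.3 m.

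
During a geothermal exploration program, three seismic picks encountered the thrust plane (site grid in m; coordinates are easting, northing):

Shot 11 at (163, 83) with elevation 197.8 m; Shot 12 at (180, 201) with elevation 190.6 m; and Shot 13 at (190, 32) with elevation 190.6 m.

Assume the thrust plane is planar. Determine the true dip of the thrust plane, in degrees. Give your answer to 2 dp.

Two edge vectors: Shot 11→Shot 12 = (17, 118, -7.2), Shot 11→Shot 13 = (27, -51, -7.2).
Normal n = (Shot 11→Shot 12) × (Shot 11→Shot 13) = (-1216.8, -72, -4053).
So ∂z/∂easting = −n_x/n_z = −0.30022 and ∂z/∂northing = −n_y/n_z = −0.01776.
Gradient magnitude |∇z| = √(a² + b²) = √(0.09013 + 0.00032) = 0.30075.
True dip = arctan(0.30075) = 16.74°, dipping toward E (azimuth ≈ 087°).

16.74°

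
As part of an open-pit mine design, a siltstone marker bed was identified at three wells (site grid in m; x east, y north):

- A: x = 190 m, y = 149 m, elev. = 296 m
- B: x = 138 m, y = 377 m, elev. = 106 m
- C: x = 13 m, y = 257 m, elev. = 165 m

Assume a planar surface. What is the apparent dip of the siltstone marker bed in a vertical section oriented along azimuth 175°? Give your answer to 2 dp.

38.40°

Let the plane be z = a·x + b·y + c.
B−A: −52a + 228b = −190;  C−A: −177a + 108b = −131.
Solving gives a = 0.26908, b = −0.77196.
Unit vector along 175° is (sin 175°, cos 175°) = (0.0872, -0.9962).
Slope in that direction = a·(0.0872) + b·(-0.9962) = 0.79248.
Apparent dip = arctan|0.79248| = 38.40° (true dip is 39.3°, so apparent ≤ true as expected).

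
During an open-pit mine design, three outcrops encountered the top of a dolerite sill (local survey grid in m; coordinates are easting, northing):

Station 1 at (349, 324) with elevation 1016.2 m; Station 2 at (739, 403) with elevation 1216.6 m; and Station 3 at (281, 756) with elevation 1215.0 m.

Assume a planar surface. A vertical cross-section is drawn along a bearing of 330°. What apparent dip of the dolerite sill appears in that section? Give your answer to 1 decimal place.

Two edge vectors: Station 1→Station 2 = (390, 79, 200.4), Station 1→Station 3 = (-68, 432, 198.8).
Normal n = (Station 1→Station 2) × (Station 1→Station 3) = (-70867.6, -91159.2, 173852).
So ∂z/∂easting = −n_x/n_z = 0.40763 and ∂z/∂northing = −n_y/n_z = 0.52435.
Unit vector along 330° is (sin 330°, cos 330°) = (-0.5000, 0.8660).
Slope in that direction = a·(-0.5000) + b·(0.8660) = 0.25028.
Apparent dip = arctan|0.25028| = 14.1° (true dip is 33.6°, so apparent ≤ true as expected).

14.1°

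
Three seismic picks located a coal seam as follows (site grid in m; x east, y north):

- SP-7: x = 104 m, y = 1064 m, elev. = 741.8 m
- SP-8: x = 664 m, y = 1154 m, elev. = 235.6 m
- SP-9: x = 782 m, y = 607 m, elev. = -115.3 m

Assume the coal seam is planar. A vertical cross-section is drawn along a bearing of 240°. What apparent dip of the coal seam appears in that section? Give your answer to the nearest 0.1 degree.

Two edge vectors: SP-7→SP-8 = (560, 90, -506.2), SP-7→SP-9 = (678, -457, -857.1).
Normal n = (SP-7→SP-8) × (SP-7→SP-9) = (-308472.4, 136772.4, -316940).
So ∂z/∂x = −n_x/n_z = −0.97328 and ∂z/∂y = −n_y/n_z = 0.43154.
Unit vector along 240° is (sin 240°, cos 240°) = (-0.8660, -0.5000).
Slope in that direction = a·(-0.8660) + b·(-0.5000) = 0.62712.
Apparent dip = arctan|0.62712| = 32.1° (true dip is 46.8°, so apparent ≤ true as expected).

32.1°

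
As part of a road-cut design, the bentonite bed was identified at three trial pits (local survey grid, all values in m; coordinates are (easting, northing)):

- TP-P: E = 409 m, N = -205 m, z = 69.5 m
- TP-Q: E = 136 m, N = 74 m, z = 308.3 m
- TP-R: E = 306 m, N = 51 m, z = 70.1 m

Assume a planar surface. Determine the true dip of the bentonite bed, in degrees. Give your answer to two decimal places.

Two edge vectors: TP-P→TP-Q = (-273, 279, 238.8), TP-P→TP-R = (-103, 256, 0.6).
Normal n = (TP-P→TP-Q) × (TP-P→TP-R) = (-60965.4, -24432.6, -41151).
So ∂z/∂E = −n_x/n_z = −1.48150 and ∂z/∂N = −n_y/n_z = −0.59373.
Gradient magnitude |∇z| = √(a² + b²) = √(2.19486 + 0.35252) = 1.59605.
True dip = arctan(1.59605) = 57.93°, dipping toward ENE (azimuth ≈ 068°).

57.93°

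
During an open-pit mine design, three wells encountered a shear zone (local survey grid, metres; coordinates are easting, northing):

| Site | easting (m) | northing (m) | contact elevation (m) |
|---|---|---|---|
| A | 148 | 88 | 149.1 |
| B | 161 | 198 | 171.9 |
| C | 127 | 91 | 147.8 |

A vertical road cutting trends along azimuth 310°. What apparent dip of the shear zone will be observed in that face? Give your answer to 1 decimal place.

3.3°

Let the plane be z = a·easting + b·northing + c.
B−A: 13a + 110b = 22.8;  C−A: −21a + 3b = −1.3.
Solving gives a = 0.09000, b = 0.19664.
Unit vector along 310° is (sin 310°, cos 310°) = (-0.7660, 0.6428).
Slope in that direction = a·(-0.7660) + b·(0.6428) = 0.05746.
Apparent dip = arctan|0.05746| = 3.3° (true dip is 12.2°, so apparent ≤ true as expected).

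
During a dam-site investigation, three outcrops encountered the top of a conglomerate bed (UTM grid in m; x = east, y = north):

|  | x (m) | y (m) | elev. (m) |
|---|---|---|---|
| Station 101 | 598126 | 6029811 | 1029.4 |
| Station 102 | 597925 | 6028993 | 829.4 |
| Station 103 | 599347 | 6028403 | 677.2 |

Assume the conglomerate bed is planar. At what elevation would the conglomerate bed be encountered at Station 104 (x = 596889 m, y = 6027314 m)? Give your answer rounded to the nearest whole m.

Two edge vectors: Station 101→Station 102 = (-201, -818, -200), Station 101→Station 103 = (1221, -1408, -352.2).
Normal n = (Station 101→Station 102) × (Station 101→Station 103) = (6499.6, -314992.2, 1281786).
So ∂z/∂x = −n_x/n_z = −0.00507074 and ∂z/∂y = −n_y/n_z = 0.24574477.
Intercept c from Station 101: 1029.4 + 3032.94 − 1481794.49 = −1477732.15.
At (596889, 6027314): z = −3026.7 + 1481180.9 − 1477732.15 = 422.0 m.

422 m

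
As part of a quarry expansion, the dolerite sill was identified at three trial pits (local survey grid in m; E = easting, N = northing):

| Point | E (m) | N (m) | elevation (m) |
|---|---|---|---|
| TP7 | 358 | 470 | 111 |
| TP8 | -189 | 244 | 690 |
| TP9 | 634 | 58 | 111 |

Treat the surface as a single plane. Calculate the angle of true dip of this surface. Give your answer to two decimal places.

44.94°

Two edge vectors: TP7→TP8 = (-547, -226, 579), TP7→TP9 = (276, -412, 0).
Normal n = (TP7→TP8) × (TP7→TP9) = (238548, 159804, 287740).
So ∂z/∂E = −n_x/n_z = −0.82904 and ∂z/∂N = −n_y/n_z = −0.55538.
Gradient magnitude |∇z| = √(a² + b²) = √(0.68731 + 0.30844) = 0.99787.
True dip = arctan(0.99787) = 44.94°, dipping toward NE (azimuth ≈ 056°).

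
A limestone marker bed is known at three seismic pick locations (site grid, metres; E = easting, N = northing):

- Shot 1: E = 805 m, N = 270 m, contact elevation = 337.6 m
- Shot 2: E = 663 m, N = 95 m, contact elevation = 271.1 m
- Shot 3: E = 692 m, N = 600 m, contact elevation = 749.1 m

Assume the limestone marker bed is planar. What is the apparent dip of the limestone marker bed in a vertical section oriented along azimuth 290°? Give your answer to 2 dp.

46.25°

Two edge vectors: Shot 1→Shot 2 = (-142, -175, -66.5), Shot 1→Shot 3 = (-113, 330, 411.5).
Normal n = (Shot 1→Shot 2) × (Shot 1→Shot 3) = (-50067.5, 65947.5, -66635).
So ∂z/∂E = −n_x/n_z = −0.75137 and ∂z/∂N = −n_y/n_z = 0.98968.
Unit vector along 290° is (sin 290°, cos 290°) = (-0.9397, 0.3420).
Slope in that direction = a·(-0.9397) + b·(0.3420) = 1.04455.
Apparent dip = arctan|1.04455| = 46.25° (true dip is 51.2°, so apparent ≤ true as expected).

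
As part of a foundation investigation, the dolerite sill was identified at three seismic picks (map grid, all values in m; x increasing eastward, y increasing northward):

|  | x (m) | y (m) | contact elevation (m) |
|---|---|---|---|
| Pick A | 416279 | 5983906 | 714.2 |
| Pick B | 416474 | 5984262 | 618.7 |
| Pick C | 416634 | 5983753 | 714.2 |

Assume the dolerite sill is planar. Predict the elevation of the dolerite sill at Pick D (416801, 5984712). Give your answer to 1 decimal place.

490.5 m

Let the plane be z = a·x + b·y + c.
Pick B−Pick A: 195a + 356b = −95.5;  Pick C−Pick A: 355a − 153b = 0.
Solving gives a = −0.093534552, b = −0.217024614.
Then c = 714.2 − a·416279 − b·5983906 = 1338305.56.
At (416801, 5984712): z = −38985.3 − 1298829.8 + 1338305.56 = 490.5 m.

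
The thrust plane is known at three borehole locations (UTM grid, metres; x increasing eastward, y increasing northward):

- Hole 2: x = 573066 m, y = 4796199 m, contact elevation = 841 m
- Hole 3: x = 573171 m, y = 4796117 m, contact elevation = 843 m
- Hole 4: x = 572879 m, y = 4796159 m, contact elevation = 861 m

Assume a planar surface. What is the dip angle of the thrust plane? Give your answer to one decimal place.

8.5°

Two edge vectors: Hole 2→Hole 3 = (105, -82, 2), Hole 2→Hole 4 = (-187, -40, 20).
Normal n = (Hole 2→Hole 3) × (Hole 2→Hole 4) = (-1560, -2474, -19534).
So ∂z/∂x = −n_x/n_z = −0.07986 and ∂z/∂y = −n_y/n_z = −0.12665.
Gradient magnitude |∇z| = √(a² + b²) = √(0.00638 + 0.01604) = 0.14973.
True dip = arctan(0.14973) = 8.5°, dipping toward NNE (azimuth ≈ 032°).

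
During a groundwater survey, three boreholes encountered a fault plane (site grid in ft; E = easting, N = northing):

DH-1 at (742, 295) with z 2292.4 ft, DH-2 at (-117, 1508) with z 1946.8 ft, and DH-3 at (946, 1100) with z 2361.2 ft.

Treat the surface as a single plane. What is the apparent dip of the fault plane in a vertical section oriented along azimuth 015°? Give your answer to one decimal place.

Two edge vectors: DH-1→DH-2 = (-859, 1213, -345.6), DH-1→DH-3 = (204, 805, 68.8).
Normal n = (DH-1→DH-2) × (DH-1→DH-3) = (361662.4, -11403.2, -938947).
So ∂z/∂E = −n_x/n_z = 0.38518 and ∂z/∂N = −n_y/n_z = −0.01214.
Unit vector along 015° is (sin 15°, cos 15°) = (0.2588, 0.9659).
Slope in that direction = a·(0.2588) + b·(0.9659) = 0.08796.
Apparent dip = arctan|0.08796| = 5.0° (true dip is 21.1°, so apparent ≤ true as expected).

5.0°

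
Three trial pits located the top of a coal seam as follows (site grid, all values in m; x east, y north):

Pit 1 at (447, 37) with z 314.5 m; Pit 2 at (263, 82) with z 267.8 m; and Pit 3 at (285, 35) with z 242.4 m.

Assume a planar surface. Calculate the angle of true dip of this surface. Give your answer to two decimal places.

Let the plane be z = a·x + b·y + c.
Pit 2−Pit 1: −184a + 45b = −46.7;  Pit 3−Pit 1: −162a − 2b = −72.1.
Solving gives a = 0.43587, b = 0.74445.
Gradient magnitude |∇z| = √(a² + b²) = √(0.18998 + 0.55421) = 0.86266.
True dip = arctan(0.86266) = 40.78°, dipping toward SSW (azimuth ≈ 210°).

40.78°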